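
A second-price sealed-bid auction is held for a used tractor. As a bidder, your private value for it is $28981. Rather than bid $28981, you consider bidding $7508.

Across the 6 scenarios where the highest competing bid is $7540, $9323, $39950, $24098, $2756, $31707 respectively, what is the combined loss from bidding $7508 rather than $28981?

$45982

The deviation costs you only when the competing bid falls strictly between $7508 and $28981; elsewhere both bids give the same outcome.
$7540: truthful payoff $21441, deviation payoff $0 → loss $21441.
$9323: truthful payoff $19658, deviation payoff $0 → loss $19658.
$39950: outcomes coincide → loss $0.
$24098: truthful payoff $4883, deviation payoff $0 → loss $4883.
$2756: outcomes coincide → loss $0.
$31707: outcomes coincide → loss $0.
Total loss = $21441 + $19658 + $4883 = $45982.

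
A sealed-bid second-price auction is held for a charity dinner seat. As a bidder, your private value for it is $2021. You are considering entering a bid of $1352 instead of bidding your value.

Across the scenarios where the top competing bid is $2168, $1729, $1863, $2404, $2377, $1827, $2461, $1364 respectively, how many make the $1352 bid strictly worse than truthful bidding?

The deviation hurts exactly when the highest competing bid lies strictly between $1352 and $2021 — underbidding then forfeits a profitable win.
$2168: above both → same outcome either way.
$1729: inside the interval → strictly worse (loss $292).
$1863: inside the interval → strictly worse (loss $158).
$2404: above both → same outcome either way.
$2377: above both → same outcome either way.
$1827: inside the interval → strictly worse (loss $194).
$2461: above both → same outcome either way.
$1364: inside the interval → strictly worse (loss $657).
Count: 4.

4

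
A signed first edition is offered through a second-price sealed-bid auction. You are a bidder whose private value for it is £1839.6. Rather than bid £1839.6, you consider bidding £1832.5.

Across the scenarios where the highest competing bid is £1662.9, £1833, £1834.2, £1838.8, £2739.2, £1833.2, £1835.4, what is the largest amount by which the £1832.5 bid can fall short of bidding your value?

£1662.9: same outcome either way → loss £0.
£1833: truthful gives £6.6, deviation gives £0 → loss £6.6.
£1834.2: truthful gives £5.4, deviation gives £0 → loss £5.4.
£1838.8: truthful gives £0.8, deviation gives £0 → loss £0.8.
£2739.2: same outcome either way → loss £0.
£1833.2: truthful gives £6.4, deviation gives £0 → loss £6.4.
£1835.4: truthful gives £4.2, deviation gives £0 → loss £4.2.
Maximum loss: £6.6.

£6.6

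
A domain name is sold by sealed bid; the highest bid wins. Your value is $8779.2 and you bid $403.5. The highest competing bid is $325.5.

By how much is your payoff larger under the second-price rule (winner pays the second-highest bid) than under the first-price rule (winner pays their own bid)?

$78

You have the highest bid, so you win under either rule.
Second-price: pay $325.5 → payoff $8453.7.
First-price: pay your own bid $403.5 → payoff $8375.7.
Difference = $8453.7 − ($8375.7) = $78.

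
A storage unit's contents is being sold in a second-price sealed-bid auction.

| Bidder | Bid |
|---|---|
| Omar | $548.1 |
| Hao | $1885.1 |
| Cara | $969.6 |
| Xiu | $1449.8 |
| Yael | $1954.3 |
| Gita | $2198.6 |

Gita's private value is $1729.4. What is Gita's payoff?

Highest bid: Gita at $2198.6, so Gita wins.
Second-highest bid: Yael at $1954.3 — that is the price the winner pays.
Gita's payoff = value − price = $1729.4 − $1954.3 = −$224.9.

−$224.9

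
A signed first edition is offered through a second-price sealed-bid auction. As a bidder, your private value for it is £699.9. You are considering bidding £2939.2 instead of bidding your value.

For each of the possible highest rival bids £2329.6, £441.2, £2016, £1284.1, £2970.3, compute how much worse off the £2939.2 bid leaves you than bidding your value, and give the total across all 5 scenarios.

£3530

The deviation costs you only when the competing bid falls strictly between £699.9 and £2939.2; elsewhere both bids give the same outcome.
£2329.6: truthful payoff £0, deviation payoff −£1629.7 → loss £1629.7.
£441.2: outcomes coincide → loss £0.
£2016: truthful payoff £0, deviation payoff −£1316.1 → loss £1316.1.
£1284.1: truthful payoff £0, deviation payoff −£584.2 → loss £584.2.
£2970.3: outcomes coincide → loss £0.
Total loss = £1629.7 + £1316.1 + £584.2 = £3530.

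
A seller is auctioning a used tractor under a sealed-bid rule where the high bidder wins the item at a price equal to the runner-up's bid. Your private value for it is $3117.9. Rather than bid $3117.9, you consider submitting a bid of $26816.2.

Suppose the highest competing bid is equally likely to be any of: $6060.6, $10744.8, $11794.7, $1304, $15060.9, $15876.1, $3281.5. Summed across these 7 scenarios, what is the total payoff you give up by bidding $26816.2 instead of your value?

The deviation costs you only when the competing bid falls strictly between $3117.9 and $26816.2; elsewhere both bids give the same outcome.
$6060.6: truthful payoff $0, deviation payoff −$2942.7 → loss $2942.7.
$10744.8: truthful payoff $0, deviation payoff −$7626.9 → loss $7626.9.
$11794.7: truthful payoff $0, deviation payoff −$8676.8 → loss $8676.8.
$1304: outcomes coincide → loss $0.
$15060.9: truthful payoff $0, deviation payoff −$11943 → loss $11943.
$15876.1: truthful payoff $0, deviation payoff −$12758.2 → loss $12758.2.
$3281.5: truthful payoff $0, deviation payoff −$163.6 → loss $163.6.
Total loss = $2942.7 + $7626.9 + $8676.8 + $11943 + $12758.2 + $163.6 = $44111.2.

$44111.2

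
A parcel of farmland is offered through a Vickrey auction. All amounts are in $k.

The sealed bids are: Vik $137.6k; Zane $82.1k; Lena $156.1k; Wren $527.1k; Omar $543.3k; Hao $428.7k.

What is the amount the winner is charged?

Highest bid: Omar at $543.3k, so Omar wins.
Second-highest bid: Wren at $527.1k — that is the price the winner pays.

$527.1k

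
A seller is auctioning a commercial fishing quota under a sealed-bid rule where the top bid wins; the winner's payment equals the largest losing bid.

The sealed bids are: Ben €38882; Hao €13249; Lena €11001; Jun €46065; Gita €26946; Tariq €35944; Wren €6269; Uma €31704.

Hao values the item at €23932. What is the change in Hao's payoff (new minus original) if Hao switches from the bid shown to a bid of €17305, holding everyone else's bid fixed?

The highest bid among the other bidders is €46065; Hao's bid doesn't change that.
Original bid €13249: Hao is not highest (top rival bid is €46065); payoff €0.
Alternative bid €17305: Hao is not highest (top rival bid is €46065); payoff €0.
Change in payoff = €0 − (€0) = €0.

€0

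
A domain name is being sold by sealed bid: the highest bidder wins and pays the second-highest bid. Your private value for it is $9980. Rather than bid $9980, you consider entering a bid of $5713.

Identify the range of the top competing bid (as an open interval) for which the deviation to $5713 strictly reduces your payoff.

If the competing bid is below $5713, both bids win at the same price — no difference.
If it is above $9980, both bids lose — no difference.
If it lies strictly between $5713 and $9980, bidding your value wins at a price below your value (positive payoff) while bidding $5713 loses (payoff 0).
So the deviation strictly hurts on the open interval ($5713, $9980).
Truthful bidding weakly dominates here: raising your bid can only win items priced above your value, and lowering it can only forfeit items priced below.

($5713, $9980)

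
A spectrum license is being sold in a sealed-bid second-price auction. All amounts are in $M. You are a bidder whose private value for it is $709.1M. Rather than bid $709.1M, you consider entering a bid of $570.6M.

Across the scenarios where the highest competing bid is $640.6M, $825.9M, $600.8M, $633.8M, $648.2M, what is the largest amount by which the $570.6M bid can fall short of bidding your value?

$640.6M: truthful gives $68.5M, deviation gives $0M → loss $68.5M.
$825.9M: same outcome either way → loss $0M.
$600.8M: truthful gives $108.3M, deviation gives $0M → loss $108.3M.
$633.8M: truthful gives $75.3M, deviation gives $0M → loss $75.3M.
$648.2M: truthful gives $60.9M, deviation gives $0M → loss $60.9M.
Maximum loss: $108.3M.

$108.3M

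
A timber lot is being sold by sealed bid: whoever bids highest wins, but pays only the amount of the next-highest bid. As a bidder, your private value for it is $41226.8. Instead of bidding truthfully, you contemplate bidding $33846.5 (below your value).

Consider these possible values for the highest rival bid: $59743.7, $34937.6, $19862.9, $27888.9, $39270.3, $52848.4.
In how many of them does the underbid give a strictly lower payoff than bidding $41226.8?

The deviation hurts exactly when the highest competing bid lies strictly between $33846.5 and $41226.8 — underbidding then forfeits a profitable win.
$59743.7: above both → same outcome either way.
$34937.6: inside the interval → strictly worse (loss $6289.2).
$19862.9: below both → same outcome either way.
$27888.9: below both → same outcome either way.
$39270.3: inside the interval → strictly worse (loss $1956.5).
$52848.4: above both → same outcome either way.
Count: 2.

2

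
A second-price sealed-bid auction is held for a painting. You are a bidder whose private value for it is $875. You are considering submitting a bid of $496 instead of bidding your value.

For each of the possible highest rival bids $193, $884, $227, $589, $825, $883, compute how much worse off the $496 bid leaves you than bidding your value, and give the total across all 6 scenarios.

The deviation costs you only when the competing bid falls strictly between $496 and $875; elsewhere both bids give the same outcome.
$193: outcomes coincide → loss $0.
$884: outcomes coincide → loss $0.
$227: outcomes coincide → loss $0.
$589: truthful payoff $286, deviation payoff $0 → loss $286.
$825: truthful payoff $50, deviation payoff $0 → loss $50.
$883: outcomes coincide → loss $0.
Total loss = $286 + $50 = $336.

$336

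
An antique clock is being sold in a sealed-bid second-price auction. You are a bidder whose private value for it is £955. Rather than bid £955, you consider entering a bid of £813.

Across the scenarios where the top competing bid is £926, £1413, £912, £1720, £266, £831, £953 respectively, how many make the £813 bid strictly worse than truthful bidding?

4

The deviation hurts exactly when the highest competing bid lies strictly between £813 and £955 — underbidding then forfeits a profitable win.
£926: inside the interval → strictly worse (loss £29).
£1413: above both → same outcome either way.
£912: inside the interval → strictly worse (loss £43).
£1720: above both → same outcome either way.
£266: below both → same outcome either way.
£831: inside the interval → strictly worse (loss £124).
£953: inside the interval → strictly worse (loss £2).
Count: 4.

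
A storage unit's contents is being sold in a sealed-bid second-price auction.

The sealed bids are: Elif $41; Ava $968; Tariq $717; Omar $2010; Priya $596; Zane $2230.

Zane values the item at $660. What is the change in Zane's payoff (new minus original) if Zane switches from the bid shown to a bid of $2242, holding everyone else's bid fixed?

$0

The highest bid among the other bidders is $2010; Zane's bid doesn't change that.
Original bid $2230: Zane is highest, pays the top rival bid $2010; payoff $660 − $2010 = −$1350.
Alternative bid $2242: Zane is highest, pays the top rival bid $2010; payoff $660 − $2010 = −$1350.
Change in payoff = −$1350 − (−$1350) = $0.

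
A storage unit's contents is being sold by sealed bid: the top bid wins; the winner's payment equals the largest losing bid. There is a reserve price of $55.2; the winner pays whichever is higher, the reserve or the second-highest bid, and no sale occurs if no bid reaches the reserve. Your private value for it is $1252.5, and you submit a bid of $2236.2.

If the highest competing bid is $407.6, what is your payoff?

$844.9

Your bid $2236.2 is the highest and exceeds the reserve.
Price = max(second-highest bid, reserve) = max($407.6, $55.2) = $407.6.
Payoff = $1252.5 − $407.6 = $844.9.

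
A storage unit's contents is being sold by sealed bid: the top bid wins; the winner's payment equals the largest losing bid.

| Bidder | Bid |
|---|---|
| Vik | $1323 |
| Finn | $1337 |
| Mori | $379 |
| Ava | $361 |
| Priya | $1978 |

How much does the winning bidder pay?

$1337

Highest bid: Priya at $1978, so Priya wins.
Second-highest bid: Finn at $1337 — that is the price the winner pays.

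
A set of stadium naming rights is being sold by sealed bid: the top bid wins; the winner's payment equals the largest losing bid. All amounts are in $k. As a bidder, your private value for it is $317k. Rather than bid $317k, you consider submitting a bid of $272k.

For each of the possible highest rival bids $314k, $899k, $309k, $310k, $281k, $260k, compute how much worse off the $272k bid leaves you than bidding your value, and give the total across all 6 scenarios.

$54k

The deviation costs you only when the competing bid falls strictly between $272k and $317k; elsewhere both bids give the same outcome.
$314k: truthful payoff $3k, deviation payoff $0k → loss $3k.
$899k: outcomes coincide → loss $0k.
$309k: truthful payoff $8k, deviation payoff $0k → loss $8k.
$310k: truthful payoff $7k, deviation payoff $0k → loss $7k.
$281k: truthful payoff $36k, deviation payoff $0k → loss $36k.
$260k: outcomes coincide → loss $0k.
Total loss = $3k + $8k + $7k + $36k = $54k.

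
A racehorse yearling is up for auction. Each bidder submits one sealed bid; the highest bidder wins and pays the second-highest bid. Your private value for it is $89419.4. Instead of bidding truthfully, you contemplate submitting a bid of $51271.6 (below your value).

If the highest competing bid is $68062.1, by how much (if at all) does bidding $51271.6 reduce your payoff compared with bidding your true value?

Bidding your value $89419.4: you win (since $89419.4 > $68062.1) and pay $68062.1. Payoff $21357.3.
Bidding $51271.6: you lose. Payoff $0.
The competing bid $68062.1 lies between your shaded bid and your value, so underbidding forfeits an item you could have won at a profitable price.
Loss from deviating = $21357.3 − ($0) = $21357.3.
Truthful bidding weakly dominates here: raising your bid can only win items priced above your value, and lowering it can only forfeit items priced below.

$21357.3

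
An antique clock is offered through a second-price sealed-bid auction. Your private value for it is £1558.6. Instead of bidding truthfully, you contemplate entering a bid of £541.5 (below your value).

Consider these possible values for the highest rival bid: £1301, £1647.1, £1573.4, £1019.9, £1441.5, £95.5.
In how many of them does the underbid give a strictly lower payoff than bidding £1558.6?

The deviation hurts exactly when the highest competing bid lies strictly between £541.5 and £1558.6 — underbidding then forfeits a profitable win.
£1301: inside the interval → strictly worse (loss £257.6).
£1647.1: above both → same outcome either way.
£1573.4: above both → same outcome either way.
£1019.9: inside the interval → strictly worse (loss £538.7).
£1441.5: inside the interval → strictly worse (loss £117.1).
£95.5: below both → same outcome either way.
Count: 3.

3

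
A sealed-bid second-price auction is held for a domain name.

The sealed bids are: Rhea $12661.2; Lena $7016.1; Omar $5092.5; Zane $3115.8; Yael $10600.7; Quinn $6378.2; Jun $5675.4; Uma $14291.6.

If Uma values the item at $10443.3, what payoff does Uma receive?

Highest bid: Uma at $14291.6, so Uma wins.
Second-highest bid: Rhea at $12661.2 — that is the price the winner pays.
Uma's payoff = value − price = $10443.3 − $12661.2 = −$2217.9.

−$2217.9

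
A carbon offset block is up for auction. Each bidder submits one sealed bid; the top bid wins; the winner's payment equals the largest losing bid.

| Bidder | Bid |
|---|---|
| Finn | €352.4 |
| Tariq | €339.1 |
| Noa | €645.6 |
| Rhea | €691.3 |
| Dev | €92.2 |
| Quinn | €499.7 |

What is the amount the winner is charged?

Highest bid: Rhea at €691.3, so Rhea wins.
Second-highest bid: Noa at €645.6 — that is the price the winner pays.

€645.6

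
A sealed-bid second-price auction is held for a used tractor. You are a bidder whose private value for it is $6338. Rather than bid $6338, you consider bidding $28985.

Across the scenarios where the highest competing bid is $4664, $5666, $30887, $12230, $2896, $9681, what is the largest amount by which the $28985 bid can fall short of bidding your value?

$5892

$4664: same outcome either way → loss $0.
$5666: same outcome either way → loss $0.
$30887: same outcome either way → loss $0.
$12230: truthful gives $0, deviation gives −$5892 → loss $5892.
$2896: same outcome either way → loss $0.
$9681: truthful gives $0, deviation gives −$3343 → loss $3343.
Maximum loss: $5892.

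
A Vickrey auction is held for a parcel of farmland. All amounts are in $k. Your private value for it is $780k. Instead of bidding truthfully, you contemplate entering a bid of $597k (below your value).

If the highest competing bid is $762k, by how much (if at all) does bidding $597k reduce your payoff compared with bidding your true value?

$18k

Bidding your value $780k: you win (since $780k > $762k) and pay $762k. Payoff $18k.
Bidding $597k: you lose. Payoff $0k.
The competing bid $762k lies between your shaded bid and your value, so underbidding forfeits an item you could have won at a profitable price.
Loss from deviating = $18k − ($0k) = $18k.
Because the price is fixed by the runner-up's bid, deviating from your value can only change a good outcome into a bad one — never the reverse.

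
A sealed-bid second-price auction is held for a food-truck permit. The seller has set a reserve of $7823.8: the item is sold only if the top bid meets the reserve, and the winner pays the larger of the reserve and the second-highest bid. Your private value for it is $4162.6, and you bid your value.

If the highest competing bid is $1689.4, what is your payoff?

$0

Your bid $4162.6 is the highest bid but falls below the reserve $7823.8, so the item goes unsold. Payoff $0.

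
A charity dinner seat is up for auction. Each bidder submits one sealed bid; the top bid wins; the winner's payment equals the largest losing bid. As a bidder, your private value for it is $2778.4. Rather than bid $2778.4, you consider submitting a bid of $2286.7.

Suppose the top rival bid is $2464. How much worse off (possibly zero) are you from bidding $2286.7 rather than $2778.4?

Bidding your value $2778.4: you win (since $2778.4 > $2464) and pay $2464. Payoff $314.4.
Bidding $2286.7: you lose. Payoff $0.
The competing bid $2464 lies between your shaded bid and your value, so underbidding forfeits an item you could have won at a profitable price.
Loss from deviating = $314.4 − ($0) = $314.4.
In a second-price auction your bid sets only whether you win, not what you pay, so bidding your true value is weakly dominant.

$314.4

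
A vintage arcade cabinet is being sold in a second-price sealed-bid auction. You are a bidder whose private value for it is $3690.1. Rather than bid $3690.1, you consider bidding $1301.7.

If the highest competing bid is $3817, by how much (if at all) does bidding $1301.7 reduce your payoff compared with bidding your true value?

Bidding your value $3690.1: you lose (since $3690.1 < $3817). Payoff $0.
Bidding $1301.7: you lose. Payoff $0.
Difference = $0 − $0 = $0; both bids lead to the same outcome because the competing bid is above both your value and your alternative bid.
Truthful bidding weakly dominates here: raising your bid can only win items priced above your value, and lowering it can only forfeit items priced below.

$0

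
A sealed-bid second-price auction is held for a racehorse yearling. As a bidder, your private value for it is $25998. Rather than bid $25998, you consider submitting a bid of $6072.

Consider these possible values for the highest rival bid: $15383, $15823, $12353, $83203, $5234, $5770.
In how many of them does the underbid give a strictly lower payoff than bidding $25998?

The deviation hurts exactly when the highest competing bid lies strictly between $6072 and $25998 — underbidding then forfeits a profitable win.
$15383: inside the interval → strictly worse (loss $10615).
$15823: inside the interval → strictly worse (loss $10175).
$12353: inside the interval → strictly worse (loss $13645).
$83203: above both → same outcome either way.
$5234: below both → same outcome either way.
$5770: below both → same outcome either way.
Count: 3.

3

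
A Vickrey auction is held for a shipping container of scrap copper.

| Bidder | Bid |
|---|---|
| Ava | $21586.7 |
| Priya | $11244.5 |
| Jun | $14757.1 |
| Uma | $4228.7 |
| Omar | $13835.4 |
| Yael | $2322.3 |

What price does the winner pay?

$14757.1

Highest bid: Ava at $21586.7, so Ava wins.
Second-highest bid: Jun at $14757.1 — that is the price the winner pays.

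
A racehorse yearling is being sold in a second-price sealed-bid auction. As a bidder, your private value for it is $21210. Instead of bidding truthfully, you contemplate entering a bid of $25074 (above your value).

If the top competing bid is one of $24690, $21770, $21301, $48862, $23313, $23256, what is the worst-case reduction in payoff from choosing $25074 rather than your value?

$24690: truthful gives $0, deviation gives −$3480 → loss $3480.
$21770: truthful gives $0, deviation gives −$560 → loss $560.
$21301: truthful gives $0, deviation gives −$91 → loss $91.
$48862: same outcome either way → loss $0.
$23313: truthful gives $0, deviation gives −$2103 → loss $2103.
$23256: truthful gives $0, deviation gives −$2046 → loss $2046.
Maximum loss: $3480.

$3480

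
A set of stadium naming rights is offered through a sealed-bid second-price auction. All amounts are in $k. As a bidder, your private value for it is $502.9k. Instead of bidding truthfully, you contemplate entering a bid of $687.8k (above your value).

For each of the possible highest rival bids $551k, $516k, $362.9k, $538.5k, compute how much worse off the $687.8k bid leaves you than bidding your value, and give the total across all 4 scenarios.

$96.8k

The deviation costs you only when the competing bid falls strictly between $502.9k and $687.8k; elsewhere both bids give the same outcome.
$551k: truthful payoff $0k, deviation payoff −$48.1k → loss $48.1k.
$516k: truthful payoff $0k, deviation payoff −$13.1k → loss $13.1k.
$362.9k: outcomes coincide → loss $0k.
$538.5k: truthful payoff $0k, deviation payoff −$35.6k → loss $35.6k.
Total loss = $48.1k + $13.1k + $35.6k = $96.8k.
Truthful bidding weakly dominates here: raising your bid can only win items priced above your value, and lowering it can only forfeit items priced below.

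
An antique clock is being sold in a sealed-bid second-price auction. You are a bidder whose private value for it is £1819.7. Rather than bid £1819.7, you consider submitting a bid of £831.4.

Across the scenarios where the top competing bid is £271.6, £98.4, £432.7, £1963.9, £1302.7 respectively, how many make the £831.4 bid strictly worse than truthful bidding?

1

The deviation hurts exactly when the highest competing bid lies strictly between £831.4 and £1819.7 — underbidding then forfeits a profitable win.
£271.6: below both → same outcome either way.
£98.4: below both → same outcome either way.
£432.7: below both → same outcome either way.
£1963.9: above both → same outcome either way.
£1302.7: inside the interval → strictly worse (loss £517).
Count: 1.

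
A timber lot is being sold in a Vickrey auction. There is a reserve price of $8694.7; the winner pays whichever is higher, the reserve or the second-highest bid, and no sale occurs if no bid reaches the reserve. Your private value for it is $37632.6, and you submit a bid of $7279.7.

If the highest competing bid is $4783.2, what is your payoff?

$0

Your bid $7279.7 is the highest bid but falls below the reserve $8694.7, so the item goes unsold. Payoff $0.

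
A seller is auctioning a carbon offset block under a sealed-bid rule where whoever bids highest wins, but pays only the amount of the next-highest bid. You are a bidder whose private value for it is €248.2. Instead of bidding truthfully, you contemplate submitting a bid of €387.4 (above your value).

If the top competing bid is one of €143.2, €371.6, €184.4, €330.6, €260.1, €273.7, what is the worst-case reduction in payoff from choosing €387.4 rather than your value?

€143.2: same outcome either way → loss €0.
€371.6: truthful gives €0, deviation gives −€123.4 → loss €123.4.
€184.4: same outcome either way → loss €0.
€330.6: truthful gives €0, deviation gives −€82.4 → loss €82.4.
€260.1: truthful gives €0, deviation gives −€11.9 → loss €11.9.
€273.7: truthful gives €0, deviation gives −€25.5 → loss €25.5.
Maximum loss: €123.4.

€123.4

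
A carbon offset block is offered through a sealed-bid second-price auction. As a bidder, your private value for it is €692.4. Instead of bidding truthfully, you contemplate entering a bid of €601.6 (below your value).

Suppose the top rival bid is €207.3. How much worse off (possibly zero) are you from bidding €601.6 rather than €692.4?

Bidding your value €692.4: you win (since €692.4 > €207.3) and pay €207.3. Payoff €485.1.
Bidding €601.6: you win and pay €207.3. Payoff €692.4 − €207.3 = €485.1.
Difference = €485.1 − €485.1 = €0; both bids lead to the same outcome because the competing bid is below both your value and your alternative bid.
Because the price is fixed by the runner-up's bid, deviating from your value can only change a good outcome into a bad one — never the reverse.

€0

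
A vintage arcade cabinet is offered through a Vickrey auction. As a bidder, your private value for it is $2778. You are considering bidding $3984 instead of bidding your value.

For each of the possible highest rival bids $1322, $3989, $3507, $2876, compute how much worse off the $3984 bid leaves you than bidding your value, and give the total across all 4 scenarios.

The deviation costs you only when the competing bid falls strictly between $2778 and $3984; elsewhere both bids give the same outcome.
$1322: outcomes coincide → loss $0.
$3989: outcomes coincide → loss $0.
$3507: truthful payoff $0, deviation payoff −$729 → loss $729.
$2876: truthful payoff $0, deviation payoff −$98 → loss $98.
Total loss = $729 + $98 = $827.

$827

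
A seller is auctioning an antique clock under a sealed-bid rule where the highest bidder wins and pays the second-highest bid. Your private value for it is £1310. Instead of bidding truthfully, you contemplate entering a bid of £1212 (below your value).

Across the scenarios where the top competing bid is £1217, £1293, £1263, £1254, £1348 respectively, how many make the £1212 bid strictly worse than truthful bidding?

4

The deviation hurts exactly when the highest competing bid lies strictly between £1212 and £1310 — underbidding then forfeits a profitable win.
£1217: inside the interval → strictly worse (loss £93).
£1293: inside the interval → strictly worse (loss £17).
£1263: inside the interval → strictly worse (loss £47).
£1254: inside the interval → strictly worse (loss £56).
£1348: above both → same outcome either way.
Count: 4.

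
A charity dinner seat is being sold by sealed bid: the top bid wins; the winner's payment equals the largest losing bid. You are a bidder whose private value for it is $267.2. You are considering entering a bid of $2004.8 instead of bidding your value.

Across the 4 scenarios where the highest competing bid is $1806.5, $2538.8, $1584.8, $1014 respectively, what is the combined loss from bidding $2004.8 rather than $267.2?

$3603.7

The deviation costs you only when the competing bid falls strictly between $267.2 and $2004.8; elsewhere both bids give the same outcome.
$1806.5: truthful payoff $0, deviation payoff −$1539.3 → loss $1539.3.
$2538.8: outcomes coincide → loss $0.
$1584.8: truthful payoff $0, deviation payoff −$1317.6 → loss $1317.6.
$1014: truthful payoff $0, deviation payoff −$746.8 → loss $746.8.
Total loss = $1539.3 + $1317.6 + $746.8 = $3603.7.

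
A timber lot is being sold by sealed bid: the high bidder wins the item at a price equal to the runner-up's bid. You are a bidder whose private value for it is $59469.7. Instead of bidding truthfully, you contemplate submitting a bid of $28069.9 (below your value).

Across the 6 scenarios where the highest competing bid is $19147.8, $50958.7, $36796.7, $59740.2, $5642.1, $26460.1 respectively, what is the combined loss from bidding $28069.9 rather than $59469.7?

$31184

The deviation costs you only when the competing bid falls strictly between $28069.9 and $59469.7; elsewhere both bids give the same outcome.
$19147.8: outcomes coincide → loss $0.
$50958.7: truthful payoff $8511, deviation payoff $0 → loss $8511.
$36796.7: truthful payoff $22673, deviation payoff $0 → loss $22673.
$59740.2: outcomes coincide → loss $0.
$5642.1: outcomes coincide → loss $0.
$26460.1: outcomes coincide → loss $0.
Total loss = $8511 + $22673 = $31184.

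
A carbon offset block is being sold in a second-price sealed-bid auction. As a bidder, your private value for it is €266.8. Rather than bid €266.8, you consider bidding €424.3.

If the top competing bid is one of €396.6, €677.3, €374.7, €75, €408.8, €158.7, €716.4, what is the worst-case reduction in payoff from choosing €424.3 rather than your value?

€396.6: truthful gives €0, deviation gives −€129.8 → loss €129.8.
€677.3: same outcome either way → loss €0.
€374.7: truthful gives €0, deviation gives −€107.9 → loss €107.9.
€75: same outcome either way → loss €0.
€408.8: truthful gives €0, deviation gives −€142 → loss €142.
€158.7: same outcome either way → loss €0.
€716.4: same outcome either way → loss €0.
Maximum loss: €142.

€142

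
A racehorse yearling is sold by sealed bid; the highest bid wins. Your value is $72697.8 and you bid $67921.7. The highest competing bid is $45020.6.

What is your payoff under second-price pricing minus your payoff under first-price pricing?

$22901.1

You have the highest bid, so you win under either rule.
Second-price: pay $45020.6 → payoff $27677.2.
First-price: pay your own bid $67921.7 → payoff $4776.1.
Difference = $27677.2 − ($4776.1) = $22901.1.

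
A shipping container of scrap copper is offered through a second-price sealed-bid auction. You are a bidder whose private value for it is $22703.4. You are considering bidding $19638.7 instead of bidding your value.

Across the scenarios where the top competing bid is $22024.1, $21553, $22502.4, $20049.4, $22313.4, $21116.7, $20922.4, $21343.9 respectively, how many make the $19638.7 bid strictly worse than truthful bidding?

8

The deviation hurts exactly when the highest competing bid lies strictly between $19638.7 and $22703.4 — underbidding then forfeits a profitable win.
$22024.1: inside the interval → strictly worse (loss $679.3).
$21553: inside the interval → strictly worse (loss $1150.4).
$22502.4: inside the interval → strictly worse (loss $201).
$20049.4: inside the interval → strictly worse (loss $2654).
$22313.4: inside the interval → strictly worse (loss $390).
$21116.7: inside the interval → strictly worse (loss $1586.7).
$20922.4: inside the interval → strictly worse (loss $1781).
$21343.9: inside the interval → strictly worse (loss $1359.5).
Count: 8.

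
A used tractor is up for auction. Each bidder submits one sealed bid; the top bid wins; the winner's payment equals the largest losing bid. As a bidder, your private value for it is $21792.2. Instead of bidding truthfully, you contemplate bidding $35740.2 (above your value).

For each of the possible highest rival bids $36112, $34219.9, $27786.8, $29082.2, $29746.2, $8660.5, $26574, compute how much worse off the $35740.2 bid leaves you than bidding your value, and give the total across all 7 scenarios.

$38448.1

The deviation costs you only when the competing bid falls strictly between $21792.2 and $35740.2; elsewhere both bids give the same outcome.
$36112: outcomes coincide → loss $0.
$34219.9: truthful payoff $0, deviation payoff −$12427.7 → loss $12427.7.
$27786.8: truthful payoff $0, deviation payoff −$5994.6 → loss $5994.6.
$29082.2: truthful payoff $0, deviation payoff −$7290 → loss $7290.
$29746.2: truthful payoff $0, deviation payoff −$7954 → loss $7954.
$8660.5: outcomes coincide → loss $0.
$26574: truthful payoff $0, deviation payoff −$4781.8 → loss $4781.8.
Total loss = $12427.7 + $5994.6 + $7290 + $7954 + $4781.8 = $38448.1.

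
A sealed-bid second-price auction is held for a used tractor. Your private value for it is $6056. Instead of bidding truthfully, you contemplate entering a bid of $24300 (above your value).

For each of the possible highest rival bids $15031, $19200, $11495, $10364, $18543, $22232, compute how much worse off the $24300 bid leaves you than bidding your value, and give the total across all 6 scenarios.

The deviation costs you only when the competing bid falls strictly between $6056 and $24300; elsewhere both bids give the same outcome.
$15031: truthful payoff $0, deviation payoff −$8975 → loss $8975.
$19200: truthful payoff $0, deviation payoff −$13144 → loss $13144.
$11495: truthful payoff $0, deviation payoff −$5439 → loss $5439.
$10364: truthful payoff $0, deviation payoff −$4308 → loss $4308.
$18543: truthful payoff $0, deviation payoff −$12487 → loss $12487.
$22232: truthful payoff $0, deviation payoff −$16176 → loss $16176.
Total loss = $8975 + $13144 + $5439 + $4308 + $12487 + $16176 = $60529.
Because the price is fixed by the runner-up's bid, deviating from your value can only change a good outcome into a bad one — never the reverse.

$60529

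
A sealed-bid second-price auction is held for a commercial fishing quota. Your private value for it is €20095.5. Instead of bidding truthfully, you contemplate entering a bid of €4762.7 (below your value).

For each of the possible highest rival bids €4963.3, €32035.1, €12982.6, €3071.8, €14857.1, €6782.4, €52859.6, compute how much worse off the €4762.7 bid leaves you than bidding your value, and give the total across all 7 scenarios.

The deviation costs you only when the competing bid falls strictly between €4762.7 and €20095.5; elsewhere both bids give the same outcome.
€4963.3: truthful payoff €15132.2, deviation payoff €0 → loss €15132.2.
€32035.1: outcomes coincide → loss €0.
€12982.6: truthful payoff €7112.9, deviation payoff €0 → loss €7112.9.
€3071.8: outcomes coincide → loss €0.
€14857.1: truthful payoff €5238.4, deviation payoff €0 → loss €5238.4.
€6782.4: truthful payoff €13313.1, deviation payoff €0 → loss €13313.1.
€52859.6: outcomes coincide → loss €0.
Total loss = €15132.2 + €7112.9 + €5238.4 + €13313.1 = €40796.6.

€40796.6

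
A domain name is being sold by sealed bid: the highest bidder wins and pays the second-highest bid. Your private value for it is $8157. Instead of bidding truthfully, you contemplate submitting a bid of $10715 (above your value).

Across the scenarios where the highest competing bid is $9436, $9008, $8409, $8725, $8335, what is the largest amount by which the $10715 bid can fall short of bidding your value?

$1279

$9436: truthful gives $0, deviation gives −$1279 → loss $1279.
$9008: truthful gives $0, deviation gives −$851 → loss $851.
$8409: truthful gives $0, deviation gives −$252 → loss $252.
$8725: truthful gives $0, deviation gives −$568 → loss $568.
$8335: truthful gives $0, deviation gives −$178 → loss $178.
Maximum loss: $1279.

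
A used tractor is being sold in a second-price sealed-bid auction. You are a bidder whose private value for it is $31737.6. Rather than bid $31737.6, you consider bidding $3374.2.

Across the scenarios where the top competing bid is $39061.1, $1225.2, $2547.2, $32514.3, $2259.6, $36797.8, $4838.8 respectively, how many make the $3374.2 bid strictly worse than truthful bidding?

The deviation hurts exactly when the highest competing bid lies strictly between $3374.2 and $31737.6 — underbidding then forfeits a profitable win.
$39061.1: above both → same outcome either way.
$1225.2: below both → same outcome either way.
$2547.2: below both → same outcome either way.
$32514.3: above both → same outcome either way.
$2259.6: below both → same outcome either way.
$36797.8: above both → same outcome either way.
$4838.8: inside the interval → strictly worse (loss $26898.8).
Count: 1.

1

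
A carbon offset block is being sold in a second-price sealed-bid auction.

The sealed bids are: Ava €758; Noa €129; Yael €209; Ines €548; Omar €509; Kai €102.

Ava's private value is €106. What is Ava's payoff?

−€442

Highest bid: Ava at €758, so Ava wins.
Second-highest bid: Ines at €548 — that is the price the winner pays.
Ava's payoff = value − price = €106 − €548 = −€442.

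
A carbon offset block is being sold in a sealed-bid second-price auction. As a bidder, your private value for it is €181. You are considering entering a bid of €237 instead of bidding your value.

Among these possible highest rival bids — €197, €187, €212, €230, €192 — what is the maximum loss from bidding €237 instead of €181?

€49

€197: truthful gives €0, deviation gives −€16 → loss €16.
€187: truthful gives €0, deviation gives −€6 → loss €6.
€212: truthful gives €0, deviation gives −€31 → loss €31.
€230: truthful gives €0, deviation gives −€49 → loss €49.
€192: truthful gives €0, deviation gives −€11 → loss €11.
Maximum loss: €49.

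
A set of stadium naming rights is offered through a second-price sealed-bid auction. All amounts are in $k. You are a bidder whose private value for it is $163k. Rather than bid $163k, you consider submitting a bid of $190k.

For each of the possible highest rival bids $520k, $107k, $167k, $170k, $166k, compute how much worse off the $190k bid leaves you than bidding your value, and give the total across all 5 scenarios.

The deviation costs you only when the competing bid falls strictly between $163k and $190k; elsewhere both bids give the same outcome.
$520k: outcomes coincide → loss $0k.
$107k: outcomes coincide → loss $0k.
$167k: truthful payoff $0k, deviation payoff −$4k → loss $4k.
$170k: truthful payoff $0k, deviation payoff −$7k → loss $7k.
$166k: truthful payoff $0k, deviation payoff −$3k → loss $3k.
Total loss = $4k + $7k + $3k = $14k.
In a second-price auction your bid sets only whether you win, not what you pay, so bidding your true value is weakly dominant.

$14k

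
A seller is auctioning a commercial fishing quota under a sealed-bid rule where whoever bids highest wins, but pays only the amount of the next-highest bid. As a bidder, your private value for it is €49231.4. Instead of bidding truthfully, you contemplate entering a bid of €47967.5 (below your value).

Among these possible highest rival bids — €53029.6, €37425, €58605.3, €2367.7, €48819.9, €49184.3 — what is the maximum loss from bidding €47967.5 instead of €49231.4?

€411.5

€53029.6: same outcome either way → loss €0.
€37425: same outcome either way → loss €0.
€58605.3: same outcome either way → loss €0.
€2367.7: same outcome either way → loss €0.
€48819.9: truthful gives €411.5, deviation gives €0 → loss €411.5.
€49184.3: truthful gives €47.1, deviation gives €0 → loss €47.1.
Maximum loss: €411.5.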